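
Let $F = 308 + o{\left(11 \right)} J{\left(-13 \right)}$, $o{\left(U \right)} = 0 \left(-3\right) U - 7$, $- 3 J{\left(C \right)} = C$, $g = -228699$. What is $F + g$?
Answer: $- \frac{685264}{3} \approx -2.2842 \cdot 10^{5}$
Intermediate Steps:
$J{\left(C \right)} = - \frac{C}{3}$
$o{\left(U \right)} = -7$ ($o{\left(U \right)} = 0 U - 7 = 0 - 7 = -7$)
$F = \frac{833}{3}$ ($F = 308 - 7 \left(\left(- \frac{1}{3}\right) \left(-13\right)\right) = 308 - \frac{91}{3} = \frac{833}{3} \approx 277.67$)
$F + g = \frac{833}{3} - 228699 = - \frac{685264}{3}$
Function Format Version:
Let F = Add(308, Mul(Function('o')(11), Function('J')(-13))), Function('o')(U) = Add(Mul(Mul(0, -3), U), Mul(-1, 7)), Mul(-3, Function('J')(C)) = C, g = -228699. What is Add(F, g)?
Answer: Rational(-685264, 3) ≈ -2.2842e+5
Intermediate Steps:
Function('J')(C) = Mul(Rational(-1, 3), C)
Function('o')(U) = -7 (Function('o')(U) = Add(Mul(0, U), -7) = Add(0, -7) = -7)
F = Rational(833, 3) (F = Add(308, Mul(-7, Mul(Rational(-1, 3), -13))) = Add(308, Mul(-7, Rational(13, 3))) = Add(308, Rational(-91, 3)) = Rational(833, 3) ≈ 277.67)
Add(F, g) = Add(Rational(833, 3), -228699) = Rational(-685264, 3)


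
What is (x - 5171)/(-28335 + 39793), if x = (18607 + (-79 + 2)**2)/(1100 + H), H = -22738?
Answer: -55957317/123964102 ≈ -0.45140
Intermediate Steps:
x = -12268/10819 (x = (18607 + (-79 + 2)**2)/(1100 - 22738) = (18607 + (-77)**2)/(-21638) = (18607 + 5929)*(-1/21638) = 24536*(-1/21638) = -12268/10819 ≈ -1.1339)
(x - 5171)/(-28335 + 39793) = (-12268/10819 - 5171)/(-28335 + 39793) = -55957317/10819/11458 = -55957317/10819*1/11458 = -55957317/123964102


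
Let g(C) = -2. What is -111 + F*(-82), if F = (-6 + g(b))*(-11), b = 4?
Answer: -7327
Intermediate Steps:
F = 88 (F = (-6 - 2)*(-11) = -8*(-11) = 88)
-111 + F*(-82) = -111 + 88*(-82) = -111 - 7216 = -7327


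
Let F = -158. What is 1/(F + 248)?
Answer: 1/90 ≈ 0.011111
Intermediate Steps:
1/(F + 248) = 1/(-158 + 248) = 1/90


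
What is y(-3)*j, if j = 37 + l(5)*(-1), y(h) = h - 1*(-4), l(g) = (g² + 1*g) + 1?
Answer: 6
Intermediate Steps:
l(g) = 1 + g + g² (l(g) = (g² + g) + 1 = (g + g²) + 1 = 1 + g + g²)
y(h) = 4 + h (y(h) = h + 4 = 4 + h)
j = 6 (j = 37 + (1 + 5 + 5²)*(-1) = 37 + (1 + 5 + 25)*(-1) = 37 + 31*(-1) = 37 - 31 = 6)
y(-3)*j = (4 - 3)*6 = 1*6 = 6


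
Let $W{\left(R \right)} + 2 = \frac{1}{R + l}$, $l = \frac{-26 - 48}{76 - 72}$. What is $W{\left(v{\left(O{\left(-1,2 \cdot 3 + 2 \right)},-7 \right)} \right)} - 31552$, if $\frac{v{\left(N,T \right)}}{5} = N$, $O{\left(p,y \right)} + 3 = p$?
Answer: $- \frac{2429660}{77} \approx -31554.0$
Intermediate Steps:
$l = - \frac{37}{2}$ ($l = - \frac{74}{4} = \left(-74\right) \frac{1}{4} = - \frac{37}{2} \approx -18.5$)
$O{\left(p,y \right)} = -3 + p$
$v{\left(N,T \right)} = 5 N$
$W{\left(R \right)} = -2 + \frac{1}{- \frac{37}{2} + R}$ ($W{\left(R \right)} = -2 + \frac{1}{R - \frac{37}{2}} = -2 + \frac{1}{- \frac{37}{2} + R}$)
$W{\left(v{\left(O{\left(-1,2 \cdot 3 + 2 \right)},-7 \right)} \right)} - 31552 = \frac{4 \left(19 - 5 \left(-3 - 1\right)\right)}{-37 + 2 \cdot 5 \left(-3 - 1\right)} - 31552 = \frac{4 \left(19 - 5 \left(-4\right)\right)}{-37 + 2 \cdot 5 \left(-4\right)} - 31552 = \frac{4 \left(19 - -20\right)}{-37 + 2 \left(-20\right)} - 31552 = \frac{4 \left(19 + 20\right)}{-37 - 40} - 31552 = 4 \frac{1}{-77} \cdot 39 - 31552 = 4 \left(- \frac{1}{77}\right) 39 - 31552 = - \frac{156}{77} - 31552 = - \frac{2429660}{77}$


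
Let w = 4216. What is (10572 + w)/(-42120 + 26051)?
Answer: -14788/16069 ≈ -0.92028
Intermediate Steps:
(10572 + w)/(-42120 + 26051) = (10572 + 4216)/(-42120 + 26051) = 14788/(-16069) = 14788*(-1/16069) = -14788/16069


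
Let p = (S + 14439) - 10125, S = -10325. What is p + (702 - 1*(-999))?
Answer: -4310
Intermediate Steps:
p = -6011 (p = (-10325 + 14439) - 10125 = 4114 - 10125 = -6011)
p + (702 - 1*(-999)) = -6011 + (702 - 1*(-999)) = -6011 + (702 + 999) = -6011 + 1701 = -4310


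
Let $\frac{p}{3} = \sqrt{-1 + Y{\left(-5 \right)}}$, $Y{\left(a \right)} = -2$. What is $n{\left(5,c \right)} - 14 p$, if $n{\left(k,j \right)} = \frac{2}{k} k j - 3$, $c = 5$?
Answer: $7 - 42 i \sqrt{3} \approx 7.0 - 72.746 i$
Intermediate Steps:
$n{\left(k,j \right)} = -3 + 2 j$ ($n{\left(k,j \right)} = 2 j - 3 = -3 + 2 j$)
$p = 3 i \sqrt{3}$ ($p = 3 \sqrt{-1 - 2} = 3 \sqrt{-3} = 3 i \sqrt{3} \approx 5.1962 i$)
$n{\left(5,c \right)} - 14 p = \left(-3 + 2 \cdot 5\right) - 14 \cdot 3 i \sqrt{3} = \left(-3 + 10\right) - 42 i \sqrt{3} = 7 - 42 i \sqrt{3}$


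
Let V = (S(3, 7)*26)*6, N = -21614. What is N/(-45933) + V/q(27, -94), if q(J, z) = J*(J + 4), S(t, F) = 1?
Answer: 2806274/4271769 ≈ 0.65693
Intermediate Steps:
q(J, z) = J*(4 + J)
V = 156 (V = (1*26)*6 = 26*6 = 156)
N/(-45933) + V/q(27, -94) = -21614/(-45933) + 156/((27*(4 + 27))) = -21614*(-1/45933) + 156/((27*31)) = 21614/45933 + 156/837 = 21614/45933 + 156*(1/837) = 21614/45933 + 52/279 = 2806274/4271769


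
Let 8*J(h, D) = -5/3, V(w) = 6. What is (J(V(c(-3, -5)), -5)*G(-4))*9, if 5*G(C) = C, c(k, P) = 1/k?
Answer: 3/2 ≈ 1.5000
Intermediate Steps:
c(k, P) = 1/k
G(C) = C/5
J(h, D) = -5/24 (J(h, D) = (-5/3)/8 = (-5*⅓)/8 = (⅛)*(-5/3) = -5/24)
(J(V(c(-3, -5)), -5)*G(-4))*9 = -(-4)/24*9 = -5/24*(-⅘)*9 = (⅙)*9 = 3/2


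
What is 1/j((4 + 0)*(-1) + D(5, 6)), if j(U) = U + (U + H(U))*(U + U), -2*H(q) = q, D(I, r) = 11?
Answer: 1/56 ≈ 0.017857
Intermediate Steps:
H(q) = -q/2
j(U) = U + U² (j(U) = U + (U - U/2)*(U + U) = U + (U/2)*(2*U) = U + U²)
1/j((4 + 0)*(-1) + D(5, 6)) = 1/(((4 + 0)*(-1) + 11)*(1 + ((4 + 0)*(-1) + 11))) = 1/((4*(-1) + 11)*(1 + (4*(-1) + 11))) = 1/((-4 + 11)*(1 + (-4 + 11))) = 1/(7*(1 + 7)) = 1/(7*8) = 1/56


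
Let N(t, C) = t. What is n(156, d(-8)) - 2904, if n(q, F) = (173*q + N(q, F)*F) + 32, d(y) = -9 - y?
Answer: 23960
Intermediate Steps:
n(q, F) = 32 + 173*q + F*q (n(q, F) = (173*q + q*F) + 32 = (173*q + F*q) + 32 = 32 + 173*q + F*q)
n(156, d(-8)) - 2904 = (32 + 173*156 + (-9 - 1*(-8))*156) - 2904 = (32 + 26988 + (-9 + 8)*156) - 2904 = (32 + 26988 - 1*156) - 2904 = (32 + 26988 - 156) - 2904 = 26864 - 2904 = 23960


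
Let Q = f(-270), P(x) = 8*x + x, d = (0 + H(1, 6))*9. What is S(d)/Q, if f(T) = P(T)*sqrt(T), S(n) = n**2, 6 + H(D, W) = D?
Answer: I*sqrt(30)/108 ≈ 0.050715*I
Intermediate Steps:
H(D, W) = -6 + D
d = -45 (d = (0 + (-6 + 1))*9 = (0 - 5)*9 = -5*9 = -45)
P(x) = 9*x
f(T) = 9*T**(3/2) (f(T) = (9*T)*sqrt(T) = 9*T**(3/2))
Q = -7290*I*sqrt(30) (Q = 9*(-270)**(3/2) = 9*(-810*I*sqrt(30)) = -7290*I*sqrt(30) ≈ -39929.0*I)
S(d)/Q = (-45)**2/((-7290*I*sqrt(30))) = 2025*(I*sqrt(30)/218700) = I*sqrt(30)/108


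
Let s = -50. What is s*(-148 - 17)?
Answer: 8250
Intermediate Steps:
s*(-148 - 17) = -50*(-148 - 17) = -50*(-165) = 8250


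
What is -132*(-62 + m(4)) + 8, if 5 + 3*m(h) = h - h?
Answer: 8412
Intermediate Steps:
m(h) = -5/3 (m(h) = -5/3 + (h - h)/3 = -5/3 + (⅓)*0 = -5/3 + 0 = -5/3)
-132*(-62 + m(4)) + 8 = -132*(-62 - 5/3) + 8 = -132*(-191/3) + 8 = 8404 + 8 = 8412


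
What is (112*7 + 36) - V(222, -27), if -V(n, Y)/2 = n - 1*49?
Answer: 1166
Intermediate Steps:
V(n, Y) = 98 - 2*n (V(n, Y) = -2*(n - 1*49) = -2*(n - 49) = -2*(-49 + n) = 98 - 2*n)
(112*7 + 36) - V(222, -27) = (112*7 + 36) - (98 - 2*222) = (784 + 36) - (98 - 444) = 820 - 1*(-346) = 820 + 346 = 1166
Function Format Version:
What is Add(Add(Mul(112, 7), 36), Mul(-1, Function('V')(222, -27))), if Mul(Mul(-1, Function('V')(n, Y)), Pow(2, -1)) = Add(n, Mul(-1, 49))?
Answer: 1166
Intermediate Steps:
Function('V')(n, Y) = Add(98, Mul(-2, n)) (Function('V')(n, Y) = Mul(-2, Add(n, Mul(-1, 49))) = Mul(-2, Add(n, -49)) = Mul(-2, Add(-49, n)) = Add(98, Mul(-2, n)))
Add(Add(Mul(112, 7), 36), Mul(-1, Function('V')(222, -27))) = Add(Add(Mul(112, 7), 36), Mul(-1, Add(98, Mul(-2, 222)))) = Add(Add(784, 36), Mul(-1, Add(98, -444))) = Add(820, Mul(-1, -346)) = Add(820, 346) = 1166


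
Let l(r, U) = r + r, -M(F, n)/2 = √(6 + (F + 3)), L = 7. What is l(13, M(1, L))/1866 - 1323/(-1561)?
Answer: 179236/208059 ≈ 0.86147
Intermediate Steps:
M(F, n) = -2*√(9 + F) (M(F, n) = -2*√(6 + (F + 3)) = -2*√(6 + (3 + F)) = -2*√(9 + F))
l(r, U) = 2*r
l(13, M(1, L))/1866 - 1323/(-1561) = (2*13)/1866 - 1323/(-1561) = 26*(1/1866) - 1323*(-1/1561) = 13/933 + 189/223 = 179236/208059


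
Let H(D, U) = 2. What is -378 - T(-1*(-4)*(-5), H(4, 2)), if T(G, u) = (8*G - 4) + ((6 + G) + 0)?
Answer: -200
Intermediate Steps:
T(G, u) = 2 + 9*G (T(G, u) = (-4 + 8*G) + (6 + G) = 2 + 9*G)
-378 - T(-1*(-4)*(-5), H(4, 2)) = -378 - (2 + 9*(-1*(-4)*(-5))) = -378 - (2 + 9*(4*(-5))) = -378 - (2 + 9*(-20)) = -378 - (2 - 180) = -378 - 1*(-178) = -378 + 178 = -200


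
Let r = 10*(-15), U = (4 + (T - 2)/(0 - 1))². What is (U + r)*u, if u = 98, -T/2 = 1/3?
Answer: -93100/9 ≈ -10344.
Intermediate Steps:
T = -⅔ (T = -2/3 = -2*⅓ = -⅔ ≈ -0.66667)
U = 400/9 (U = (4 + (-⅔ - 2)/(0 - 1))² = (4 - 8/3/(-1))² = (4 - 8/3*(-1))² = (4 + 8/3)² = (20/3)² = 400/9 ≈ 44.444)
r = -150
(U + r)*u = (400/9 - 150)*98 = -950/9*98 = -93100/9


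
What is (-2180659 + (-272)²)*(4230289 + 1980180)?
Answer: -13083439780575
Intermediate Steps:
(-2180659 + (-272)²)*(4230289 + 1980180) = (-2180659 + 73984)*6210469 = -2106675*6210469 = -13083439780575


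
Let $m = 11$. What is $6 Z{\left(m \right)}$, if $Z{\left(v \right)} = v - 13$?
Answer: $-12$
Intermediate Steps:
$Z{\left(v \right)} = -13 + v$ ($Z{\left(v \right)} = v - 13 = -13 + v$)
$6 Z{\left(m \right)} = 6 \left(-13 + 11\right) = 6 \left(-2\right) = -12$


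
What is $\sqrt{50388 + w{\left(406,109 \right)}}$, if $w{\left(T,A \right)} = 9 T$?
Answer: $\sqrt{54042} \approx 232.47$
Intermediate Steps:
$\sqrt{50388 + w{\left(406,109 \right)}} = \sqrt{50388 + 9 \cdot 406} = \sqrt{50388 + 3654} = \sqrt{54042}$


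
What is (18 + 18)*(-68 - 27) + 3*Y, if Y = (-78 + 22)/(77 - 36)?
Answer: -140388/41 ≈ -3424.1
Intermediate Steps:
Y = -56/41 ≈ -1.3659
(18 + 18)*(-68 - 27) + 3*Y = (18 + 18)*(-68 - 27) + 3*(-56/41) = 36*(-95) - 168/41 = -3420 - 168/41 = -140388/41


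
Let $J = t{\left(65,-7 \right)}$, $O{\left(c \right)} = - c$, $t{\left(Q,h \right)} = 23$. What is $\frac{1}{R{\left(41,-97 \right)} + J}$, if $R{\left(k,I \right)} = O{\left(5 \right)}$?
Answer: $\frac{1}{18} \approx 0.055556$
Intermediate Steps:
$J = 23$
$R{\left(k,I \right)} = -5$ ($R{\left(k,I \right)} = \left(-1\right) 5 = -5$)
$\frac{1}{R{\left(41,-97 \right)} + J} = \frac{1}{-5 + 23} = \frac{1}{18}$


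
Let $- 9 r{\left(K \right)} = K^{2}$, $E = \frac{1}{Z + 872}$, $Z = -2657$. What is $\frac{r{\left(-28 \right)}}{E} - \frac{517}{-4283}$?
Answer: $\frac{1997935391}{12849} \approx 1.5549 \cdot 10^{5}$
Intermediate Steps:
$E = - \frac{1}{1785}$ ($E = \frac{1}{-2657 + 872} = \frac{1}{-1785} = - \frac{1}{1785} \approx -0.00056022$)
$r{\left(K \right)} = - \frac{K^{2}}{9}$
$\frac{r{\left(-28 \right)}}{E} - \frac{517}{-4283} = \frac{\left(- \frac{1}{9}\right) \left(-28\right)^{2}}{- \frac{1}{1785}} - \frac{517}{-4283} = \left(- \frac{1}{9}\right) 784 \left(-1785\right) - - \frac{517}{4283} = \left(- \frac{784}{9}\right) \left(-1785\right) + \frac{517}{4283} = \frac{466480}{3} + \frac{517}{4283} = \frac{1997935391}{12849}$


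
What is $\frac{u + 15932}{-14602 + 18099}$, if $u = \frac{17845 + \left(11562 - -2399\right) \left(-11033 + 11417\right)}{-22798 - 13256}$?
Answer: $\frac{569033459}{126080838} \approx 4.5132$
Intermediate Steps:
$u = - \frac{5378869}{36054}$ ($u = \frac{17845 + \left(11562 + \left(-3481 + 5880\right)\right) 384}{-36054} = \left(17845 + \left(11562 + 2399\right) 384\right) \left(- \frac{1}{36054}\right) = \left(17845 + 13961 \cdot 384\right) \left(- \frac{1}{36054}\right) = \left(17845 + 5361024\right) \left(- \frac{1}{36054}\right) = 5378869 \left(- \frac{1}{36054}\right) = - \frac{5378869}{36054} \approx -149.19$)
$\frac{u + 15932}{-14602 + 18099} = \frac{- \frac{5378869}{36054} + 15932}{-14602 + 18099} = \frac{569033459}{36054 \cdot 3497} = \frac{569033459}{36054} \cdot \frac{1}{3497} = \frac{569033459}{126080838}$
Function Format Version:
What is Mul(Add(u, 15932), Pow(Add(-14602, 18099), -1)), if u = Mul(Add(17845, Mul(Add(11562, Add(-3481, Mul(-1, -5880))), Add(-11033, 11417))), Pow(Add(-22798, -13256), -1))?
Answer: Rational(569033459, 126080838) ≈ 4.5132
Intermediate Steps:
u = Rational(-5378869, 36054) (u = Mul(Add(17845, Mul(Add(11562, Add(-3481, 5880)), 384)), Pow(-36054, -1)) = Mul(Add(17845, Mul(Add(11562, 2399), 384)), Rational(-1, 36054)) = Mul(Add(17845, Mul(13961, 384)), Rational(-1, 36054)) = Mul(Add(17845, 5361024), Rational(-1, 36054)) = Mul(5378869, Rational(-1, 36054)) = Rational(-5378869, 36054) ≈ -149.19)
Mul(Add(u, 15932), Pow(Add(-14602, 18099), -1)) = Mul(Add(Rational(-5378869, 36054), 15932), Pow(Add(-14602, 18099), -1)) = Mul(Rational(569033459, 36054), Pow(3497, -1)) = Mul(Rational(569033459, 36054), Rational(1, 3497)) = Rational(569033459, 126080838)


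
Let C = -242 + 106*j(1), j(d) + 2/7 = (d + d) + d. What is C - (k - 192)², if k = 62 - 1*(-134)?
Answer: 208/7 ≈ 29.714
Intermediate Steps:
k = 196 (k = 62 + 134 = 196)
j(d) = -2/7 + 3*d (j(d) = -2/7 + ((d + d) + d) = -2/7 + (2*d + d) = -2/7 + 3*d)
C = 320/7 (C = -242 + 106*(-2/7 + 3*1) = -242 + 106*(-2/7 + 3) = -242 + 106*(19/7) = -242 + 2014/7 = 320/7 ≈ 45.714)
C - (k - 192)² = 320/7 - (196 - 192)² = 320/7 - 1*4² = 320/7 - 1*16 = 320/7 - 16 = 208/7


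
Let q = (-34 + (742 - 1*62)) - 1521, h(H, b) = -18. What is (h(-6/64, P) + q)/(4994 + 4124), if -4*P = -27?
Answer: -19/194 ≈ -0.097938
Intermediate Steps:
P = 27/4 (P = -¼*(-27) = 27/4 ≈ 6.7500)
q = -875 (q = (-34 + (742 - 62)) - 1521 = (-34 + 680) - 1521 = 646 - 1521 = -875)
(h(-6/64, P) + q)/(4994 + 4124) = (-18 - 875)/(4994 + 4124) = -893/9118 = -893*1/9118 = -19/194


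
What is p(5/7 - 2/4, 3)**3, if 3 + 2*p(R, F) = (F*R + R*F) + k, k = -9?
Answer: -421875/2744 ≈ -153.74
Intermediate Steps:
p(R, F) = -6 + F*R (p(R, F) = -3/2 + ((F*R + R*F) - 9)/2 = -3/2 + ((F*R + F*R) - 9)/2 = -3/2 + (2*F*R - 9)/2 = -3/2 + (-9 + 2*F*R)/2 = -3/2 + (-9/2 + F*R) = -6 + F*R)
p(5/7 - 2/4, 3)**3 = (-6 + 3*(5/7 - 2/4))**3 = (-6 + 3*(5*(1/7) - 2*1/4))**3 = (-6 + 3*(5/7 - 1/2))**3 = (-6 + 3*(3/14))**3 = (-6 + 9/14)**3 = (-75/14)**3 = -421875/2744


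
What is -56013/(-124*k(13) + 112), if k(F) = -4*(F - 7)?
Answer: -56013/3088 ≈ -18.139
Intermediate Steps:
k(F) = 28 - 4*F (k(F) = -4*(-7 + F) = 28 - 4*F)
-56013/(-124*k(13) + 112) = -56013/(-124*(28 - 4*13) + 112) = -56013/(-124*(28 - 52) + 112) = -56013/(-124*(-24) + 112) = -56013/(2976 + 112) = -56013/3088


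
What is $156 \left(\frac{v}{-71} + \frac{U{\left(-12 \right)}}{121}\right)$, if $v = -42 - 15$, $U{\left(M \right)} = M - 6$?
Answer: $\frac{876564}{8591} \approx 102.03$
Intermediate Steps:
$U{\left(M \right)} = -6 + M$
$v = -57$ ($v = -42 - 15 = -57$)
$156 \left(\frac{v}{-71} + \frac{U{\left(-12 \right)}}{121}\right) = 156 \left(- \frac{57}{-71} + \frac{-6 - 12}{121}\right) = 156 \left(\left(-57\right) \left(- \frac{1}{71}\right) - \frac{18}{121}\right) = 156 \left(\frac{57}{71} - \frac{18}{121}\right) = 156 \cdot \frac{5619}{8591} = \frac{876564}{8591}$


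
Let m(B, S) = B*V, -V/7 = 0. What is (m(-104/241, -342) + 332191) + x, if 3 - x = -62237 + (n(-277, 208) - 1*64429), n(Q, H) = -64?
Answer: 458924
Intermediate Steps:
V = 0 (V = -7*0 = 0)
x = 126733 (x = 3 - (-62237 + (-64 - 1*64429)) = 3 - (-62237 + (-64 - 64429)) = 3 - (-62237 - 64493) = 3 - 1*(-126730) = 3 + 126730 = 126733)
m(B, S) = 0 (m(B, S) = B*0 = 0)
(m(-104/241, -342) + 332191) + x = (0 + 332191) + 126733 = 332191 + 126733 = 458924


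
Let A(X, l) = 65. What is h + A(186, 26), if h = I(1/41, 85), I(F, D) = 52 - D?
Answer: 32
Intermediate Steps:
h = -33 (h = 52 - 1*85 = 52 - 85 = -33)
h + A(186, 26) = -33 + 65 = 32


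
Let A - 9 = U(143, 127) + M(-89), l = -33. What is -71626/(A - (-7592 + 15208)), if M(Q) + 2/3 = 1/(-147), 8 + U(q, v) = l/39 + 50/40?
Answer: 182503048/19403707 ≈ 9.4056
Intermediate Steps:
U(q, v) = -395/52 (U(q, v) = -8 + (-33/39 + 50/40) = -8 + (-33*1/39 + 50*(1/40)) = -8 + (-11/13 + 5/4) = -8 + 21/52 = -395/52)
M(Q) = -33/49 (M(Q) = -2/3 + 1/(-147) = -2/3 - 1/147 = -33/49)
A = 1861/2548 (A = 9 + (-395/52 - 33/49) = 9 - 21071/2548 = 1861/2548 ≈ 0.73038)
-71626/(A - (-7592 + 15208)) = -71626/(1861/2548 - (-7592 + 15208)) = -71626/(1861/2548 - 1*7616) = -71626/(1861/2548 - 7616) = -71626/(-19403707/2548) = -71626*(-2548/19403707) = 182503048/19403707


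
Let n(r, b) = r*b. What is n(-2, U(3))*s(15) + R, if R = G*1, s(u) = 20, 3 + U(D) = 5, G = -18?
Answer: -98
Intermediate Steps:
U(D) = 2 (U(D) = -3 + 5 = 2)
n(r, b) = b*r
R = -18 (R = -18*1 = -18)
n(-2, U(3))*s(15) + R = (2*(-2))*20 - 18 = -4*20 - 18 = -80 - 18 = -98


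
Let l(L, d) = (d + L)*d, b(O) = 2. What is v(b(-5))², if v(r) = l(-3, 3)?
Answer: 0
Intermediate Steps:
l(L, d) = d*(L + d) (l(L, d) = (L + d)*d = d*(L + d))
v(r) = 0 (v(r) = 3*(-3 + 3) = 3*0 = 0)
v(b(-5))² = 0² = 0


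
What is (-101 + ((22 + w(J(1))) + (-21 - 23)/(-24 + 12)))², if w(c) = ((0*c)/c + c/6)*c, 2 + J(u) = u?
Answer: 203401/36 ≈ 5650.0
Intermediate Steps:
J(u) = -2 + u
w(c) = c²/6 (w(c) = (0/c + c*(⅙))*c = (0 + c/6)*c = (c/6)*c = c²/6)
(-101 + ((22 + w(J(1))) + (-21 - 23)/(-24 + 12)))² = (-101 + ((22 + (-2 + 1)²/6) + (-21 - 23)/(-24 + 12)))² = (-101 + ((22 + (⅙)*(-1)²) - 44/(-12)))² = (-101 + ((22 + (⅙)*1) - 44*(-1/12)))² = (-101 + ((22 + ⅙) + 11/3))² = (-101 + (133/6 + 11/3))² = (-101 + 155/6)² = (-451/6)² = 203401/36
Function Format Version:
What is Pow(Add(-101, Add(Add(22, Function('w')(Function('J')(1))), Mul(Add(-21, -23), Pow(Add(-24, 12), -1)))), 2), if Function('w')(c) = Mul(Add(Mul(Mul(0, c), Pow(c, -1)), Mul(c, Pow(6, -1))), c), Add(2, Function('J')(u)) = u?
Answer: Rational(203401, 36) ≈ 5650.0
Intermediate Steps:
Function('J')(u) = Add(-2, u)
Function('w')(c) = Mul(Rational(1, 6), Pow(c, 2)) (Function('w')(c) = Mul(Add(Mul(0, Pow(c, -1)), Mul(c, Rational(1, 6))), c) = Mul(Add(0, Mul(Rational(1, 6), c)), c) = Mul(Mul(Rational(1, 6), c), c) = Mul(Rational(1, 6), Pow(c, 2)))
Pow(Add(-101, Add(Add(22, Function('w')(Function('J')(1))), Mul(Add(-21, -23), Pow(Add(-24, 12), -1)))), 2) = Pow(Add(-101, Add(Add(22, Mul(Rational(1, 6), Pow(Add(-2, 1), 2))), Mul(Add(-21, -23), Pow(Add(-24, 12), -1)))), 2) = Pow(Add(-101, Add(Add(22, Mul(Rational(1, 6), Pow(-1, 2))), Mul(-44, Pow(-12, -1)))), 2) = Pow(Add(-101, Add(Add(22, Mul(Rational(1, 6), 1)), Mul(-44, Rational(-1, 12)))), 2) = Pow(Add(-101, Add(Add(22, Rational(1, 6)), Rational(11, 3))), 2) = Pow(Add(-101, Add(Rational(133, 6), Rational(11, 3))), 2) = Pow(Add(-101, Rational(155, 6)), 2) = Pow(Rational(-451, 6), 2) = Rational(203401, 36)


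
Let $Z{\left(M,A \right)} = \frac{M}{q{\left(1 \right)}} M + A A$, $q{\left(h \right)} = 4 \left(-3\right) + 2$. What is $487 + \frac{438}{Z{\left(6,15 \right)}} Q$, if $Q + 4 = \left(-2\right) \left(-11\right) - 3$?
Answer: $\frac{63551}{123} \approx 516.67$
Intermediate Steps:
$Q = 15$ ($Q = -4 - -19 = -4 + \left(22 - 3\right) = -4 + 19 = 15$)
$q{\left(h \right)} = -10$ ($q{\left(h \right)} = -12 + 2 = -10$)
$Z{\left(M,A \right)} = A^{2} - \frac{M^{2}}{10}$ ($Z{\left(M,A \right)} = \frac{M}{-10} M + A A = M \left(- \frac{1}{10}\right) M + A^{2} = - \frac{M}{10} M + A^{2} = - \frac{M^{2}}{10} + A^{2} = A^{2} - \frac{M^{2}}{10}$)
$487 + \frac{438}{Z{\left(6,15 \right)}} Q = 487 + \frac{438}{15^{2} - \frac{6^{2}}{10}} \cdot 15 = 487 + \frac{438}{225 - \frac{18}{5}} \cdot 15 = 487 + \frac{438}{\frac{1107}{5}} \cdot 15 = 487 + 438 \cdot \frac{5}{1107} \cdot 15 = 487 + \frac{730}{369} \cdot 15 = 487 + \frac{3650}{123} = \frac{63551}{123}$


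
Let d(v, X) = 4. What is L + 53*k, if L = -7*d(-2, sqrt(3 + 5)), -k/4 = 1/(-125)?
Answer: -3288/125 ≈ -26.304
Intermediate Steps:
k = 4/125 (k = -4/(-125) = -4*(-1/125) = 4/125 ≈ 0.032000)
L = -28 (L = -7*4 = -28)
L + 53*k = -28 + 53*(4/125) = -28 + 212/125 = -3288/125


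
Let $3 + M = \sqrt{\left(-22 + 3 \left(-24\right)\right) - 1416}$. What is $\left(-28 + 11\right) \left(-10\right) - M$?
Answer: $173 - i \sqrt{1510} \approx 173.0 - 38.859 i$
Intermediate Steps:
$M = -3 + i \sqrt{1510}$ ($M = -3 + \sqrt{\left(-22 + 3 \left(-24\right)\right) - 1416} = -3 + \sqrt{\left(-22 - 72\right) - 1416} = -3 + \sqrt{-94 - 1416} = -3 + \sqrt{-1510} = -3 + i \sqrt{1510} \approx -3.0 + 38.859 i$)
$\left(-28 + 11\right) \left(-10\right) - M = \left(-28 + 11\right) \left(-10\right) - \left(-3 + i \sqrt{1510}\right) = \left(-17\right) \left(-10\right) + \left(3 - i \sqrt{1510}\right) = 170 + \left(3 - i \sqrt{1510}\right) = 173 - i \sqrt{1510}$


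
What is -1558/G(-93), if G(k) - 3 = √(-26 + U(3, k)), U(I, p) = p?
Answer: -2337/64 + 779*I*√119/64 ≈ -36.516 + 132.78*I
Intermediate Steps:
G(k) = 3 + √(-26 + k)
-1558/G(-93) = -1558/(3 + √(-26 - 93)) = -1558/(3 + √(-119)) = -1558/(3 + I*√119)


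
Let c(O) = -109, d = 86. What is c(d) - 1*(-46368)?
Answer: 46259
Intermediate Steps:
c(d) - 1*(-46368) = -109 - 1*(-46368) = -109 + 46368 = 46259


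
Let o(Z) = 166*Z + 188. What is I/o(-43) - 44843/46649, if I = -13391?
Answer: 313017909/324210550 ≈ 0.96548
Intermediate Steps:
o(Z) = 188 + 166*Z
I/o(-43) - 44843/46649 = -13391/(188 + 166*(-43)) - 44843/46649 = -13391/(188 - 7138) - 44843*1/46649 = -13391/(-6950) - 44843/46649 = -13391*(-1/6950) - 44843/46649 = 13391/6950 - 44843/46649 = 313017909/324210550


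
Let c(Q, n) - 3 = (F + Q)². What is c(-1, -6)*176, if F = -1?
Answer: 1232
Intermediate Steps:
c(Q, n) = 3 + (-1 + Q)²
c(-1, -6)*176 = (3 + (-1 - 1)²)*176 = (3 + (-2)²)*176 = (3 + 4)*176 = 7*176 = 1232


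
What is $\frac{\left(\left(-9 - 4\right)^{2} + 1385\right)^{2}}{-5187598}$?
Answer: $- \frac{1207458}{2593799} \approx -0.46552$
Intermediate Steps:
$\frac{\left(\left(-9 - 4\right)^{2} + 1385\right)^{2}}{-5187598} = \left(\left(-13\right)^{2} + 1385\right)^{2} \left(- \frac{1}{5187598}\right) = \left(169 + 1385\right)^{2} \left(- \frac{1}{5187598}\right) = 1554^{2} \left(- \frac{1}{5187598}\right) = 2414916 \left(- \frac{1}{5187598}\right) = - \frac{1207458}{2593799}$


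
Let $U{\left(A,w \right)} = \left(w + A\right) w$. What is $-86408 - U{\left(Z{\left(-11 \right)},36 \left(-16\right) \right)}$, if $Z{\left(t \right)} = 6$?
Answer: $-414728$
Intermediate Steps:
$U{\left(A,w \right)} = w \left(A + w\right)$ ($U{\left(A,w \right)} = \left(A + w\right) w = w \left(A + w\right)$)
$-86408 - U{\left(Z{\left(-11 \right)},36 \left(-16\right) \right)} = -86408 - 36 \left(-16\right) \left(6 + 36 \left(-16\right)\right) = -86408 - - 576 \left(6 - 576\right) = -86408 - \left(-576\right) \left(-570\right) = -86408 - 328320 = -414728$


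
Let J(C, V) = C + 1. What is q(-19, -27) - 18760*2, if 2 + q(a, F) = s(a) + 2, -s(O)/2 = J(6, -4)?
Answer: -37534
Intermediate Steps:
J(C, V) = 1 + C
s(O) = -14 (s(O) = -2*(1 + 6) = -2*7 = -14)
q(a, F) = -14 (q(a, F) = -2 + (-14 + 2) = -2 - 12 = -14)
q(-19, -27) - 18760*2 = -14 - 18760*2 = -14 - 1340*28 = -14 - 37520 = -37534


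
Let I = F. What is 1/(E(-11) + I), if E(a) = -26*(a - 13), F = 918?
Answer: 1/1542 ≈ 0.00064851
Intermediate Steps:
E(a) = 338 - 26*a (E(a) = -26*(-13 + a) = 338 - 26*a)
I = 918
1/(E(-11) + I) = 1/((338 - 26*(-11)) + 918) = 1/((338 + 286) + 918) = 1/(624 + 918) = 1/1542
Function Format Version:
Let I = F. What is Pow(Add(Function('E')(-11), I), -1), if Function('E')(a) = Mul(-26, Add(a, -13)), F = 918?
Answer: Rational(1, 1542) ≈ 0.00064851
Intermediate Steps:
Function('E')(a) = Add(338, Mul(-26, a)) (Function('E')(a) = Mul(-26, Add(-13, a)) = Add(338, Mul(-26, a)))
I = 918
Pow(Add(Function('E')(-11), I), -1) = Pow(Add(Add(338, Mul(-26, -11)), 918), -1) = Pow(Add(Add(338, 286), 918), -1) = Pow(Add(624, 918), -1) = Pow(1542, -1) = Rational(1, 1542)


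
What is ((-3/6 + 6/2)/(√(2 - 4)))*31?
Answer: -155*I*√2/4 ≈ -54.801*I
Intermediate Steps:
((-3/6 + 6/2)/(√(2 - 4)))*31 = ((-3*⅙ + 6*(½))/(√(-2)))*31 = ((-½ + 3)/((I*√2)))*31 = (5*(-I*√2/2)/2)*31 = -5*I*√2/4*31 = -155*I*√2/4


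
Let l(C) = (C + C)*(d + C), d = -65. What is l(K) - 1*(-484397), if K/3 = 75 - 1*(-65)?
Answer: 782597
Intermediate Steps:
K = 420 (K = 3*(75 - 1*(-65)) = 3*(75 + 65) = 3*140 = 420)
l(C) = 2*C*(-65 + C) (l(C) = (C + C)*(-65 + C) = (2*C)*(-65 + C) = 2*C*(-65 + C))
l(K) - 1*(-484397) = 2*420*(-65 + 420) - 1*(-484397) = 2*420*355 + 484397 = 298200 + 484397 = 782597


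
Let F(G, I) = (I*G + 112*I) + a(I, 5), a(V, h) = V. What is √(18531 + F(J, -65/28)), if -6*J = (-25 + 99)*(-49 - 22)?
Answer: √28640094/42 ≈ 127.42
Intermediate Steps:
J = 2627/3 (J = -(-25 + 99)*(-49 - 22)/6 = -37*(-71)/3 = -⅙*(-5254) = 2627/3 ≈ 875.67)
F(G, I) = 113*I + G*I (F(G, I) = (I*G + 112*I) + I = (G*I + 112*I) + I = (112*I + G*I) + I = 113*I + G*I)
√(18531 + F(J, -65/28)) = √(18531 + (-65/28)*(113 + 2627/3)) = √(18531 - 65*1/28*(2966/3)) = √(18531 - 65/28*2966/3) = √(18531 - 96395/42) = √(681907/42) = √28640094/42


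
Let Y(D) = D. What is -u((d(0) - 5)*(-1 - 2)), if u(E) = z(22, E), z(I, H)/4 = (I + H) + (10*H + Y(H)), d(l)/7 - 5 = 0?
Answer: 4232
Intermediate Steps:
d(l) = 35 (d(l) = 35 + 7*0 = 35 + 0 = 35)
z(I, H) = 4*I + 48*H (z(I, H) = 4*((I + H) + (10*H + H)) = 4*((H + I) + 11*H) = 4*(I + 12*H) = 4*I + 48*H)
u(E) = 88 + 48*E (u(E) = 4*22 + 48*E = 88 + 48*E)
-u((d(0) - 5)*(-1 - 2)) = -(88 + 48*((35 - 5)*(-1 - 2))) = -(88 + 48*(30*(-3))) = -(88 + 48*(-90)) = -(88 - 4320) = -1*(-4232) = 4232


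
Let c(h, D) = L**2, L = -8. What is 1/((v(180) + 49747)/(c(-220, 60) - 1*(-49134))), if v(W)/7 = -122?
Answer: 49198/48893 ≈ 1.0062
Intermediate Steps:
v(W) = -854 (v(W) = 7*(-122) = -854)
c(h, D) = 64 (c(h, D) = (-8)**2 = 64)
1/((v(180) + 49747)/(c(-220, 60) - 1*(-49134))) = 1/((-854 + 49747)/(64 - 1*(-49134))) = 1/(48893/(64 + 49134)) = 1/(48893/49198) = 49198/48893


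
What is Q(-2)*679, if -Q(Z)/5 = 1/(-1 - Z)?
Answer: -3395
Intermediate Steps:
Q(Z) = -5/(-1 - Z)
Q(-2)*679 = (5/(1 - 2))*679 = (5/(-1))*679 = (5*(-1))*679 = -5*679 = -3395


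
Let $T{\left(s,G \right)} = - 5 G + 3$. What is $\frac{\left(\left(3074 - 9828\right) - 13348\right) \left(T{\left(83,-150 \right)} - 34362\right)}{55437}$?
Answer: $\frac{13247218}{1087} \approx 12187.0$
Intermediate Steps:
$T{\left(s,G \right)} = 3 - 5 G$
$\frac{\left(\left(3074 - 9828\right) - 13348\right) \left(T{\left(83,-150 \right)} - 34362\right)}{55437} = \frac{\left(\left(3074 - 9828\right) - 13348\right) \left(\left(3 - -750\right) - 34362\right)}{55437} = \left(\left(3074 - 9828\right) - 13348\right) \left(\left(3 + 750\right) - 34362\right) \frac{1}{55437} = \left(-6754 - 13348\right) \left(753 - 34362\right) \frac{1}{55437} = \left(-20102\right) \left(-33609\right) \frac{1}{55437} = 675608118 \cdot \frac{1}{55437} = \frac{13247218}{1087}$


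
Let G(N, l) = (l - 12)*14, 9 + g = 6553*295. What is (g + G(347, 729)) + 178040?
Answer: 2121204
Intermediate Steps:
g = 1933126 (g = -9 + 6553*295 = -9 + 1933135 = 1933126)
G(N, l) = -168 + 14*l (G(N, l) = (-12 + l)*14 = -168 + 14*l)
(g + G(347, 729)) + 178040 = (1933126 + (-168 + 14*729)) + 178040 = (1933126 + (-168 + 10206)) + 178040 = (1933126 + 10038) + 178040 = 1943164 + 178040 = 2121204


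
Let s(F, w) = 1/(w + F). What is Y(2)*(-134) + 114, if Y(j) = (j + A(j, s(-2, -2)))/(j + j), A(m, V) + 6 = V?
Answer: 2051/8 ≈ 256.38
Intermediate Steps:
s(F, w) = 1/(F + w)
A(m, V) = -6 + V
Y(j) = (-25/4 + j)/(2*j) (Y(j) = (j + (-6 + 1/(-2 - 2)))/(j + j) = (j + (-6 + 1/(-4)))/((2*j)) = (j + (-6 - ¼))*(1/(2*j)) = (j - 25/4)*(1/(2*j)) = (-25/4 + j)*(1/(2*j)) = (-25/4 + j)/(2*j))
Y(2)*(-134) + 114 = ((⅛)*(-25 + 4*2)/2)*(-134) + 114 = ((⅛)*(½)*(-25 + 8))*(-134) + 114 = ((⅛)*(½)*(-17))*(-134) + 114 = -17/16*(-134) + 114 = 1139/8 + 114 = 2051/8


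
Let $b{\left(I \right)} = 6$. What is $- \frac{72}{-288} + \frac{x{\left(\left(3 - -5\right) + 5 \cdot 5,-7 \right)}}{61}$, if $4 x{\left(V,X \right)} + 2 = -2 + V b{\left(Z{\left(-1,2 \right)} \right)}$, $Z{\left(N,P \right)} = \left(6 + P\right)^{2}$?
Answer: $\frac{255}{244} \approx 1.0451$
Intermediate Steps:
$x{\left(V,X \right)} = -1 + \frac{3 V}{2}$ ($x{\left(V,X \right)} = - \frac{1}{2} + \frac{-2 + V 6}{4} = - \frac{1}{2} + \frac{-2 + 6 V}{4} = - \frac{1}{2} + \left(- \frac{1}{2} + \frac{3 V}{2}\right) = -1 + \frac{3 V}{2}$)
$- \frac{72}{-288} + \frac{x{\left(\left(3 - -5\right) + 5 \cdot 5,-7 \right)}}{61} = - \frac{72}{-288} + \frac{-1 + \frac{3 \left(\left(3 - -5\right) + 5 \cdot 5\right)}{2}}{61} = \left(-72\right) \left(- \frac{1}{288}\right) + \left(-1 + \frac{3 \left(\left(3 + 5\right) + 25\right)}{2}\right) \frac{1}{61} = \frac{1}{4} + \left(-1 + \frac{3 \left(8 + 25\right)}{2}\right) \frac{1}{61} = \frac{1}{4} + \left(-1 + \frac{3}{2} \cdot 33\right) \frac{1}{61} = \frac{1}{4} + \left(-1 + \frac{99}{2}\right) \frac{1}{61} = \frac{1}{4} + \frac{97}{2} \cdot \frac{1}{61} = \frac{1}{4} + \frac{97}{122} = \frac{255}{244}$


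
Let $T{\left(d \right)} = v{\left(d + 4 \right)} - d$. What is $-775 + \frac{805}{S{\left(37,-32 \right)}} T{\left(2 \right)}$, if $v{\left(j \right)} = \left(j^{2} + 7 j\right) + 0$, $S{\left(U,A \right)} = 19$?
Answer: $2445$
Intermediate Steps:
$v{\left(j \right)} = j^{2} + 7 j$
$T{\left(d \right)} = - d + \left(4 + d\right) \left(11 + d\right)$ ($T{\left(d \right)} = \left(d + 4\right) \left(7 + \left(d + 4\right)\right) - d = \left(4 + d\right) \left(7 + \left(4 + d\right)\right) - d = \left(4 + d\right) \left(11 + d\right) - d = - d + \left(4 + d\right) \left(11 + d\right)$)
$-775 + \frac{805}{S{\left(37,-32 \right)}} T{\left(2 \right)} = -775 + \frac{805}{19} \left(\left(-1\right) 2 + \left(4 + 2\right) \left(11 + 2\right)\right) = -775 + 805 \cdot \frac{1}{19} \left(-2 + 6 \cdot 13\right) = -775 + \frac{805 \left(-2 + 78\right)}{19} = -775 + \frac{805}{19} \cdot 76 = -775 + 3220 = 2445$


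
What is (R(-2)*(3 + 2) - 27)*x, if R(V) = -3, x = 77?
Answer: -3234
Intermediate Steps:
(R(-2)*(3 + 2) - 27)*x = (-3*(3 + 2) - 27)*77 = (-3*5 - 27)*77 = (-15 - 27)*77 = -42*77 = -3234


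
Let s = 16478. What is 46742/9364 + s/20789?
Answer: 563009715/97334098 ≈ 5.7843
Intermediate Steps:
46742/9364 + s/20789 = 46742/9364 + 16478/20789 = 46742*(1/9364) + 16478*(1/20789) = 23371/4682 + 16478/20789 = 563009715/97334098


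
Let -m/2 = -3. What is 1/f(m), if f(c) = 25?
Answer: 1/25 ≈ 0.040000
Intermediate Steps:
m = 6 (m = -2*(-3) = 6)
1/f(m) = 1/25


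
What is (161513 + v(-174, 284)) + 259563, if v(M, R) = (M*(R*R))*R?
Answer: -3985275820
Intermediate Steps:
v(M, R) = M*R³ (v(M, R) = (M*R²)*R = M*R³)
(161513 + v(-174, 284)) + 259563 = (161513 - 174*284³) + 259563 = (161513 - 174*22906304) + 259563 = (161513 - 3985696896) + 259563 = -3985535383 + 259563 = -3985275820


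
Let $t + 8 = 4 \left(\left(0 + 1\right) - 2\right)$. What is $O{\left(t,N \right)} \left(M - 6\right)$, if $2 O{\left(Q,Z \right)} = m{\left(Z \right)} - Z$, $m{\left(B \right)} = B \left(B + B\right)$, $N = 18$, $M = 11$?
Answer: $1575$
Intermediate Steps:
$m{\left(B \right)} = 2 B^{2}$ ($m{\left(B \right)} = B 2 B = 2 B^{2}$)
$t = -12$ ($t = -8 + 4 \left(\left(0 + 1\right) - 2\right) = -8 + 4 \left(1 - 2\right) = -8 + 4 \left(-1\right) = -8 - 4 = -12$)
$O{\left(Q,Z \right)} = Z^{2} - \frac{Z}{2}$ ($O{\left(Q,Z \right)} = \frac{2 Z^{2} - Z}{2} = \frac{- Z + 2 Z^{2}}{2} = Z^{2} - \frac{Z}{2}$)
$O{\left(t,N \right)} \left(M - 6\right) = 18 \left(- \frac{1}{2} + 18\right) \left(11 - 6\right) = 18 \cdot \frac{35}{2} \cdot 5 = 315 \cdot 5 = 1575$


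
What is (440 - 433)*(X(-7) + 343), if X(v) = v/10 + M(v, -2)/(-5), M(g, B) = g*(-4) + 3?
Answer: 23527/10 ≈ 2352.7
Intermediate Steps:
M(g, B) = 3 - 4*g (M(g, B) = -4*g + 3 = 3 - 4*g)
X(v) = -3/5 + 9*v/10 (X(v) = v/10 + (3 - 4*v)/(-5) = v*(1/10) + (3 - 4*v)*(-1/5) = v/10 + (-3/5 + 4*v/5) = -3/5 + 9*v/10)
(440 - 433)*(X(-7) + 343) = (440 - 433)*((-3/5 + (9/10)*(-7)) + 343) = 7*((-3/5 - 63/10) + 343) = 7*(-69/10 + 343) = 7*(3361/10) = 23527/10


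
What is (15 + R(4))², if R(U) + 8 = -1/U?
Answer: 729/16 ≈ 45.563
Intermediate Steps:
R(U) = -8 - 1/U
(15 + R(4))² = (15 + (-8 - 1/4))² = (15 + (-8 - 1*¼))² = (15 + (-8 - ¼))² = (15 - 33/4)² = (27/4)² = 729/16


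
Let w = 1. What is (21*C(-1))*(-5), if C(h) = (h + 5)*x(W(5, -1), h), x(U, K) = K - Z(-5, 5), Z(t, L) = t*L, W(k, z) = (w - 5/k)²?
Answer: -10080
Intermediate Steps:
W(k, z) = (1 - 5/k)²
Z(t, L) = L*t
x(U, K) = 25 + K (x(U, K) = K - 5*(-5) = K - 1*(-25) = K + 25 = 25 + K)
C(h) = (5 + h)*(25 + h) (C(h) = (h + 5)*(25 + h) = (5 + h)*(25 + h))
(21*C(-1))*(-5) = (21*((5 - 1)*(25 - 1)))*(-5) = (21*(4*24))*(-5) = (21*96)*(-5) = 2016*(-5) = -10080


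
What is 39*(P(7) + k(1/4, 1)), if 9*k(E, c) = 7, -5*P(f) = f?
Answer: -364/15 ≈ -24.267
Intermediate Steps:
P(f) = -f/5
k(E, c) = 7/9 (k(E, c) = (1/9)*7 = 7/9)
39*(P(7) + k(1/4, 1)) = 39*(-1/5*7 + 7/9) = 39*(-7/5 + 7/9) = 39*(-28/45) = -364/15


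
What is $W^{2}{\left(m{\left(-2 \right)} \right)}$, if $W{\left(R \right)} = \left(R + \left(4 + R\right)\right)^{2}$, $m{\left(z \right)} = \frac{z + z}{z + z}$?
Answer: $1296$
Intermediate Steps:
$m{\left(z \right)} = 1$ ($m{\left(z \right)} = \frac{2 z}{2 z} = 2 z \frac{1}{2 z} = 1$)
$W{\left(R \right)} = \left(4 + 2 R\right)^{2}$
$W^{2}{\left(m{\left(-2 \right)} \right)} = \left(4 \left(2 + 1\right)^{2}\right)^{2} = \left(4 \cdot 3^{2}\right)^{2} = \left(4 \cdot 9\right)^{2} = 36^{2} = 1296$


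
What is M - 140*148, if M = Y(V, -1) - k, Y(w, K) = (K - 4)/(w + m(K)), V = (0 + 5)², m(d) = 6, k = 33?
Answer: -643348/31 ≈ -20753.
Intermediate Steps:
V = 25 (V = 5² = 25)
Y(w, K) = (-4 + K)/(6 + w) (Y(w, K) = (K - 4)/(w + 6) = (-4 + K)/(6 + w))
M = -1028/31 (M = (-4 - 1)/(6 + 25) - 1*33 = -5/31 - 33 = -1028/31 ≈ -33.161)
M - 140*148 = -1028/31 - 140*148 = -1028/31 - 20720 = -643348/31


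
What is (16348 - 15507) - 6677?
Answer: -5836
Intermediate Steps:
(16348 - 15507) - 6677 = 841 - 6677 = -5836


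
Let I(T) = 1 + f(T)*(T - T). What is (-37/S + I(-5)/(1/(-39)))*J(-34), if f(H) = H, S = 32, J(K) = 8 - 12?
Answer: 1285/8 ≈ 160.63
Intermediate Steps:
J(K) = -4
I(T) = 1 (I(T) = 1 + T*(T - T) = 1 + T*0 = 1 + 0 = 1)
(-37/S + I(-5)/(1/(-39)))*J(-34) = (-37/32 + 1/1/(-39))*(-4) = (-37*1/32 + 1/(-1/39))*(-4) = (-37/32 + 1*(-39))*(-4) = (-37/32 - 39)*(-4) = -1285/32*(-4) = 1285/8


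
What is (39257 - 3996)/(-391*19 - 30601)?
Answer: -35261/38030 ≈ -0.92719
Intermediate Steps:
(39257 - 3996)/(-391*19 - 30601) = 35261/(-7429 - 30601) = 35261/(-38030) = 35261*(-1/38030) = -35261/38030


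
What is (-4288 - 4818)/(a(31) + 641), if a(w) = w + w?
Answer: -9106/703 ≈ -12.953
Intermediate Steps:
a(w) = 2*w
(-4288 - 4818)/(a(31) + 641) = (-4288 - 4818)/(2*31 + 641) = -9106/(62 + 641) = -9106/703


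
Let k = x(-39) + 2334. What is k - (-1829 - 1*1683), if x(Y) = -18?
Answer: 5828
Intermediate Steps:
k = 2316 (k = -18 + 2334 = 2316)
k - (-1829 - 1*1683) = 2316 - (-1829 - 1*1683) = 2316 - (-1829 - 1683) = 2316 - 1*(-3512) = 2316 + 3512 = 5828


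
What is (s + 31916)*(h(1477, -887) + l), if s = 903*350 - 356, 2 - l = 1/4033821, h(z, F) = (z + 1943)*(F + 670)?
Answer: -346874439778275130/1344607 ≈ -2.5797e+11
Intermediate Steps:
h(z, F) = (670 + F)*(1943 + z) (h(z, F) = (1943 + z)*(670 + F) = (670 + F)*(1943 + z))
l = 8067641/4033821 (l = 2 - 1/4033821 = 8067641/4033821 ≈ 2.0000)
s = 315694 (s = 316050 - 356 = 315694)
(s + 31916)*(h(1477, -887) + l) = (315694 + 31916)*((1301810 + 670*1477 + 1943*(-887) - 887*1477) + 8067641/4033821) = 347610*((1301810 + 989590 - 1723441 - 1310099) + 8067641/4033821) = 347610*(-742140 + 8067641/4033821) = 347610*(-2993651849299/4033821) = -346874439778275130/1344607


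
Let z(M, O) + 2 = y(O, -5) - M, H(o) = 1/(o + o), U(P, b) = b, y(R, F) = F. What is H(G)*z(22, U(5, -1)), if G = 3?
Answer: -29/6 ≈ -4.8333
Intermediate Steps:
H(o) = 1/(2*o)
z(M, O) = -7 - M (z(M, O) = -2 + (-5 - M) = -7 - M)
H(G)*z(22, U(5, -1)) = ((½)/3)*(-7 - 1*22) = ((½)*(⅓))*(-7 - 22) = (⅙)*(-29) = -29/6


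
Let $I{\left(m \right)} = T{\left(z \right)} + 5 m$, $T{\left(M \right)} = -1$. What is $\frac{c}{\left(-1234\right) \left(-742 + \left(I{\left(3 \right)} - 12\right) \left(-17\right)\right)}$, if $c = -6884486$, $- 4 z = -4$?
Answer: $- \frac{5579}{776} \approx -7.1894$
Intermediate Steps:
$z = 1$ ($z = \left(- \frac{1}{4}\right) \left(-4\right) = 1$)
$I{\left(m \right)} = -1 + 5 m$
$\frac{c}{\left(-1234\right) \left(-742 + \left(I{\left(3 \right)} - 12\right) \left(-17\right)\right)} = - \frac{6884486}{\left(-1234\right) \left(-742 + \left(\left(-1 + 5 \cdot 3\right) - 12\right) \left(-17\right)\right)} = - \frac{6884486}{\left(-1234\right) \left(-742 + \left(\left(-1 + 15\right) - 12\right) \left(-17\right)\right)} = - \frac{6884486}{\left(-1234\right) \left(-742 + \left(14 - 12\right) \left(-17\right)\right)} = - \frac{6884486}{\left(-1234\right) \left(-742 + 2 \left(-17\right)\right)} = - \frac{6884486}{\left(-1234\right) \left(-742 - 34\right)} = - \frac{6884486}{\left(-1234\right) \left(-776\right)} = - \frac{6884486}{957584} = \left(-6884486\right) \frac{1}{957584} = - \frac{5579}{776}$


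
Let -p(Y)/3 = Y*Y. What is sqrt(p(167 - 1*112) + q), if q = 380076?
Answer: sqrt(371001) ≈ 609.10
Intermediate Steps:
p(Y) = -3*Y**2 (p(Y) = -3*Y*Y = -3*Y**2)
sqrt(p(167 - 1*112) + q) = sqrt(-3*(167 - 1*112)**2 + 380076) = sqrt(-3*(167 - 112)**2 + 380076) = sqrt(-3*55**2 + 380076) = sqrt(-3*3025 + 380076) = sqrt(-9075 + 380076) = sqrt(371001)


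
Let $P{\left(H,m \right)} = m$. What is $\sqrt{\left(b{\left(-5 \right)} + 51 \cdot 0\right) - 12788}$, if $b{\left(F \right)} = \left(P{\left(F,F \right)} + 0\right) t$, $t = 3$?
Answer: $i \sqrt{12803} \approx 113.15 i$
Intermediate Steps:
$b{\left(F \right)} = 3 F$ ($b{\left(F \right)} = \left(F + 0\right) 3 = F 3 = 3 F$)
$\sqrt{\left(b{\left(-5 \right)} + 51 \cdot 0\right) - 12788} = \sqrt{\left(3 \left(-5\right) + 51 \cdot 0\right) - 12788} = \sqrt{\left(-15 + 0\right) - 12788} = \sqrt{-15 - 12788} = \sqrt{-12803} = i \sqrt{12803}$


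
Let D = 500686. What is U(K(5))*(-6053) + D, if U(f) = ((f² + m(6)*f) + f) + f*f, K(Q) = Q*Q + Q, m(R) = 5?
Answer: -11484254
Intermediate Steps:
K(Q) = Q + Q² (K(Q) = Q² + Q = Q + Q²)
U(f) = 2*f² + 6*f (U(f) = ((f² + 5*f) + f) + f*f = (f² + 6*f) + f² = 2*f² + 6*f)
U(K(5))*(-6053) + D = (2*(5*(1 + 5))*(3 + 5*(1 + 5)))*(-6053) + 500686 = (2*(5*6)*(3 + 5*6))*(-6053) + 500686 = (2*30*(3 + 30))*(-6053) + 500686 = (2*30*33)*(-6053) + 500686 = 1980*(-6053) + 500686 = -11984940 + 500686 = -11484254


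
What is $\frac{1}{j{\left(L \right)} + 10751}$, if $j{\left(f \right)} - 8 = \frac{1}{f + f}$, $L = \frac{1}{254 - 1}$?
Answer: $\frac{2}{21771} \approx 9.1865 \cdot 10^{-5}$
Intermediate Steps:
$L = \frac{1}{253} \approx 0.0039526$
$j{\left(f \right)} = 8 + \frac{1}{2 f}$ ($j{\left(f \right)} = 8 + \frac{1}{f + f} = 8 + \frac{1}{2 f}$)
$\frac{1}{j{\left(L \right)} + 10751} = \frac{1}{\left(8 + \frac{\frac{1}{\frac{1}{253}}}{2}\right) + 10751} = \frac{1}{\left(8 + \frac{1}{2} \cdot 253\right) + 10751} = \frac{1}{\left(8 + \frac{253}{2}\right) + 10751} = \frac{1}{\frac{269}{2} + 10751} = \frac{1}{\frac{21771}{2}} = \frac{2}{21771}$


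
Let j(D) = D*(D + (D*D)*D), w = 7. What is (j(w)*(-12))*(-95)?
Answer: 2793000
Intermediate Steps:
j(D) = D*(D + D³) (j(D) = D*(D + D²*D) = D*(D + D³))
(j(w)*(-12))*(-95) = ((7² + 7⁴)*(-12))*(-95) = ((49 + 2401)*(-12))*(-95) = (2450*(-12))*(-95) = -29400*(-95) = 2793000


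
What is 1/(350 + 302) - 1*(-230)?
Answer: 149961/652 ≈ 230.00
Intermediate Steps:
1/(350 + 302) - 1*(-230) = 1/652 + 230 = 149961/652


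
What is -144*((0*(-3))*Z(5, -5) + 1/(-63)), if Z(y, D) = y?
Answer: 16/7 ≈ 2.2857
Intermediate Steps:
-144*((0*(-3))*Z(5, -5) + 1/(-63)) = -144*((0*(-3))*5 + 1/(-63)) = -144*(0*5 - 1/63) = -144*(0 - 1/63) = -144*(-1/63) = 16/7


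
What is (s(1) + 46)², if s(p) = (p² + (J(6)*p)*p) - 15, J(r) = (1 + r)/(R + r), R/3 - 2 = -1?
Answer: 87025/81 ≈ 1074.4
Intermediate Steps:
R = 3 (R = 6 + 3*(-1) = 6 - 3 = 3)
J(r) = (1 + r)/(3 + r)
s(p) = -15 + 16*p²/9 (s(p) = (p² + (((1 + 6)/(3 + 6))*p)*p) - 15 = (p² + ((7/9)*p)*p) - 15 = (p² + (((⅑)*7)*p)*p) - 15 = (p² + (7*p/9)*p) - 15 = (p² + 7*p²/9) - 15 = 16*p²/9 - 15 = -15 + 16*p²/9)
(s(1) + 46)² = ((-15 + (16/9)*1²) + 46)² = ((-15 + (16/9)*1) + 46)² = ((-15 + 16/9) + 46)² = (-119/9 + 46)² = (295/9)² = 87025/81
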